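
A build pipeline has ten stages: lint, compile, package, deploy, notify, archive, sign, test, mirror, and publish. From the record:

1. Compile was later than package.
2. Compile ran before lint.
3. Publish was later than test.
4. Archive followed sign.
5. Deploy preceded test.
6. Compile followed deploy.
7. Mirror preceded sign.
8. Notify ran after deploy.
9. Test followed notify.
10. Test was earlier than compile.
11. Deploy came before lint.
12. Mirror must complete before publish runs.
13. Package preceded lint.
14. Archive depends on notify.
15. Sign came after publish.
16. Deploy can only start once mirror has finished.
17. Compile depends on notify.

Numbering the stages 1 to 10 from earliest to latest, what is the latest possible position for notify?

4

Notify must come before archive, compile, lint, publish, sign, and test — 6 stages forced after it.
Everything else can be placed before notify in some valid order, so notify can sit as late as position 10 − 6 = 4.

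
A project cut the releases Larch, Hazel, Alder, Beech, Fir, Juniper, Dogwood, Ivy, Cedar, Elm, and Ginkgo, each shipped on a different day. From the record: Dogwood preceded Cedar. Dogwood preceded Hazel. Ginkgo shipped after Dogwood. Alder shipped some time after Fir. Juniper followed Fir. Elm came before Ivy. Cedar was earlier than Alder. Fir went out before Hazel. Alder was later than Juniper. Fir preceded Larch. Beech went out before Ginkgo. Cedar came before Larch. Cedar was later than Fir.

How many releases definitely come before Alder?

4

Directly stated before Alder: Cedar, Fir, and Juniper.
Dogwood reaches Alder via Dogwood → Cedar → Alder.
No chain forces Hazel (or any of the others) ahead of Alder.
That's Cedar, Dogwood, Fir, and Juniper — 4 in all.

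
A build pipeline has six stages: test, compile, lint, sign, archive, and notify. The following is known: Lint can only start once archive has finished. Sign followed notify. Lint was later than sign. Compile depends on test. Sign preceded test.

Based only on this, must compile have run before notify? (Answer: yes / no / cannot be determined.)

no

Tracing the constraints gives notify → sign → test → compile, so notify must come before compile.
That means compile cannot be before notify.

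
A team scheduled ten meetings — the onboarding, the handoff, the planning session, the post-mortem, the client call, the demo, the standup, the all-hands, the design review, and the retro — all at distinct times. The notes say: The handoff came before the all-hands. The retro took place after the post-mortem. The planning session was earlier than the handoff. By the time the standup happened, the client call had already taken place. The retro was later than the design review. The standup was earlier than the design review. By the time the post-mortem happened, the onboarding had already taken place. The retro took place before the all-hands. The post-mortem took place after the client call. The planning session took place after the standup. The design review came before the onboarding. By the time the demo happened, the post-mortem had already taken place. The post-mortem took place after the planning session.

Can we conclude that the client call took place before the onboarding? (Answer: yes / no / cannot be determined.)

Chain the constraints: the client call → the standup → the design review → the onboarding. Each link is directly stated, so the client call comes before the onboarding.

yes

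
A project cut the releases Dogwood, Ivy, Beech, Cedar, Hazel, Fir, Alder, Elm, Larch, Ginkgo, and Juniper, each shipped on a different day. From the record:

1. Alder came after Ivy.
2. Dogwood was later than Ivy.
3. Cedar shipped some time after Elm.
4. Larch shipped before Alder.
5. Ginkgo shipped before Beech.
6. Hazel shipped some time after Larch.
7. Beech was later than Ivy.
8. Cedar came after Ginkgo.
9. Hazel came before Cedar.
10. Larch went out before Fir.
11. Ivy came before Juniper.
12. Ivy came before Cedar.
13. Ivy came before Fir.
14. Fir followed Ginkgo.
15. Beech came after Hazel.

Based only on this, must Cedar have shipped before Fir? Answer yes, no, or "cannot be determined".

No chain of stated constraints runs from Cedar to Fir, and none runs from Fir to Cedar either.
So the relative order of Cedar and Fir is not fixed by the given facts.

cannot be determined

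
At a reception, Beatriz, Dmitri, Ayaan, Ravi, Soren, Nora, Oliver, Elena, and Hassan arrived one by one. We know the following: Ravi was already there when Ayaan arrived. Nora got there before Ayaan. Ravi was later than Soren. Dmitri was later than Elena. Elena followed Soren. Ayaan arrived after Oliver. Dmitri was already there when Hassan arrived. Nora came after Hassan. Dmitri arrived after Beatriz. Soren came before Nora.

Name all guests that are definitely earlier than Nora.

Directly stated before Nora: Hassan and Soren.
Beatriz reaches Nora via Beatriz → Dmitri → Hassan → Nora.
Dmitri reaches Nora via Dmitri → Hassan → Nora.
Elena reaches Nora via Elena → Dmitri → Hassan → Nora.
No chain forces Ayaan (or any of the others) ahead of Nora.

Beatriz, Dmitri, Elena, Hassan, Soren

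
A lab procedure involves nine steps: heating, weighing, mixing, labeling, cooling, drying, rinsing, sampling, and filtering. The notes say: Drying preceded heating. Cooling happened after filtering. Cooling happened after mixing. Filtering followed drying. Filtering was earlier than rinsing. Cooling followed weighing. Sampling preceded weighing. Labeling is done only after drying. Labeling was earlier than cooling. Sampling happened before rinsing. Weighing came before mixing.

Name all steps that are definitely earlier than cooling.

Directly stated before cooling: filtering, labeling, mixing, and weighing.
Drying reaches cooling via drying → filtering → cooling.
Sampling reaches cooling via sampling → weighing → cooling.

drying, filtering, labeling, mixing, sampling, weighing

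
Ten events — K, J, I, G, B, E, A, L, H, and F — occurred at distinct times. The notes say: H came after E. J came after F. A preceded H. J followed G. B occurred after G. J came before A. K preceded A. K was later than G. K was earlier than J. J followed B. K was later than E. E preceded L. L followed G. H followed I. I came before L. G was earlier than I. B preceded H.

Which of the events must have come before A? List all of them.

Directly stated before A: J and K.
B reaches A via B → J → A.
E reaches A via E → K → A.
F reaches A via F → J → A.
Likewise G reaches A by chaining the stated constraints.
No chain forces H (or any of the others) ahead of A.

B, E, F, G, J, K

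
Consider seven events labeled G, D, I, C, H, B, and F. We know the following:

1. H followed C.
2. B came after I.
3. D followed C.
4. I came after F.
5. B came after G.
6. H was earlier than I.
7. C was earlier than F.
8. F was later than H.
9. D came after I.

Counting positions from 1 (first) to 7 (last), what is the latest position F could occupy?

4

F must come before B, D, and I — 3 events forced after it.
Everything else can be placed before F in some valid order, so F can sit as late as position 7 − 3 = 4.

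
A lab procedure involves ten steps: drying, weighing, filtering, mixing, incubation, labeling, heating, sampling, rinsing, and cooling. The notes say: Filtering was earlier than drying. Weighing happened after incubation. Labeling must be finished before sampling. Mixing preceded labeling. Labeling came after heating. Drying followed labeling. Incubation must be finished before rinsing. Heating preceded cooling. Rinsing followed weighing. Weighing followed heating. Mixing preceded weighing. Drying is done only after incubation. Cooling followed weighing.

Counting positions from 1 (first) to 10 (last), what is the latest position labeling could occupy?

8

Labeling must come before drying and sampling — 2 steps forced after it.
Everything else can be placed before labeling in some valid order, so labeling can sit as late as position 10 − 2 = 8.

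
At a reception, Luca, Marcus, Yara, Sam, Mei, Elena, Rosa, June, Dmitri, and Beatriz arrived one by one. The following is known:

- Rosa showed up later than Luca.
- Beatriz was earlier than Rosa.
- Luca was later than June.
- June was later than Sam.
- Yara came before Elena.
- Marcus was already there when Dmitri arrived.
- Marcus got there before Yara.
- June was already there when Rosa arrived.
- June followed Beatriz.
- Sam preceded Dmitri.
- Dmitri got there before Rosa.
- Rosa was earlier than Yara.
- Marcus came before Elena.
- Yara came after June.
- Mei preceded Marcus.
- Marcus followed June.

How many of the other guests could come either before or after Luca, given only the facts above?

Forced before Luca: Beatriz, June, and Sam; forced after Luca: Elena, Rosa, and Yara.
That leaves Dmitri, Marcus, and Mei with no forced order relative to Luca — 3.

3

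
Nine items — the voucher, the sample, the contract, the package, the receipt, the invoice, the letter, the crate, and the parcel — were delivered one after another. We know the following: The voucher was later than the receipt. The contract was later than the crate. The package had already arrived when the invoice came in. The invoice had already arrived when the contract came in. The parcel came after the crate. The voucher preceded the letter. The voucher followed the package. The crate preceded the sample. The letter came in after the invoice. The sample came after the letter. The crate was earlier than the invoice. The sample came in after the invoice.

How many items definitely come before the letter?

5

Directly stated before the letter: the invoice and the voucher.
The crate reaches the letter via the crate → the invoice → the letter.
The package reaches the letter via the package → the invoice → the letter.
The receipt reaches the letter via the receipt → the voucher → the letter.
No chain forces the sample (or any of the others) ahead of the letter.
That's the crate, the invoice, the package, the receipt, and the voucher — 5 in all.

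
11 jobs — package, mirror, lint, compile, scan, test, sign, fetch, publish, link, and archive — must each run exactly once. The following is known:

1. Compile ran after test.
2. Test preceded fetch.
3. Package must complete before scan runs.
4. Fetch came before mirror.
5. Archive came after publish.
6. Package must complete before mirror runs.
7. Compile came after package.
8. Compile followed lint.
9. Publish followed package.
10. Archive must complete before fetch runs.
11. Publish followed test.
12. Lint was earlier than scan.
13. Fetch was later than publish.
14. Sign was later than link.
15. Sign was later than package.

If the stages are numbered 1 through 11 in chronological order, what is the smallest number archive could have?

4

Package, publish, and test must all come before archive — 3 forced predecessors.
Nothing else is forced ahead of archive, so its earliest slot is position 3 + 1 = 4.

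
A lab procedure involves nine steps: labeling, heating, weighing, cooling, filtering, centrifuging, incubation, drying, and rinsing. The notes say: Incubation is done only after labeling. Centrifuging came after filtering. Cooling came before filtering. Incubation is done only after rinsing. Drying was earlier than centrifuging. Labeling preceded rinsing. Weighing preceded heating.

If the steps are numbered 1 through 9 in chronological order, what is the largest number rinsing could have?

Rinsing must come before incubation — 1 step forced after it.
Everything else can be placed before rinsing in some valid order, so rinsing can sit as late as position 9 − 1 = 8.

8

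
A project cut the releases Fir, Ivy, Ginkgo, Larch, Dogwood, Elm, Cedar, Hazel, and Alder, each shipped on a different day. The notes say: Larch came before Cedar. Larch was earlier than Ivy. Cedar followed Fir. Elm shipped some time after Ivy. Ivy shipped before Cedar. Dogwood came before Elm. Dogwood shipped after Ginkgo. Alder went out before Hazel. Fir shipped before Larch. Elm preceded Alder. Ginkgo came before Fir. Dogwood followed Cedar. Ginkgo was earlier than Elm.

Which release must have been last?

Hazel

Every other release has a chain of constraints placing it before Hazel, so Hazel is last.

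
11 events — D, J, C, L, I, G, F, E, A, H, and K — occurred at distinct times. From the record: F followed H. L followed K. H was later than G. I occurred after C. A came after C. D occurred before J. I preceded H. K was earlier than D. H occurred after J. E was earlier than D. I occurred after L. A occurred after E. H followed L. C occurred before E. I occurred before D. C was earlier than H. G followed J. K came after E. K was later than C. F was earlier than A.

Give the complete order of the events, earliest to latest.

The constraints fix every adjacent pair, so only one ordering works:
C → E → K → L → I → D → J → G → H → F → A.

C, E, K, L, I, D, J, G, H, F, A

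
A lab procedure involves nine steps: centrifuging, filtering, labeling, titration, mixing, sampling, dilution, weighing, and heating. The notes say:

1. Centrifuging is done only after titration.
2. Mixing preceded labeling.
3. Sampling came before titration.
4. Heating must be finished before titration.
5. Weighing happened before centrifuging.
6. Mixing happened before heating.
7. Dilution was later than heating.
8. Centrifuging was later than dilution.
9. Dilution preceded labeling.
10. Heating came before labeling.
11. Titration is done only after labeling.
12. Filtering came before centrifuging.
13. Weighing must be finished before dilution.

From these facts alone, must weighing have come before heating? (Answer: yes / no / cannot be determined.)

No chain of stated constraints runs from weighing to heating, and none runs from heating to weighing either.
So the relative order of weighing and heating is not fixed by the given facts.

cannot be determined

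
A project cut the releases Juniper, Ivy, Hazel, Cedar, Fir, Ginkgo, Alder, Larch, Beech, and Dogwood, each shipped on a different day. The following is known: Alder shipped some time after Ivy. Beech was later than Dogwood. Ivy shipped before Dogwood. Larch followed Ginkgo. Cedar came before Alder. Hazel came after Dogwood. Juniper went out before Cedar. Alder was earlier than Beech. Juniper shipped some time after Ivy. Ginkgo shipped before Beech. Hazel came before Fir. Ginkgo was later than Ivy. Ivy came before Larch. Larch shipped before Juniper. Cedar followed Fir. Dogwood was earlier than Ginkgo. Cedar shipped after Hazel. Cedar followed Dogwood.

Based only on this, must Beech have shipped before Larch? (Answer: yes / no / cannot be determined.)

no

Tracing the constraints gives Larch → Juniper → Cedar → Alder → Beech, so Larch must come before Beech.
That means Beech cannot be before Larch.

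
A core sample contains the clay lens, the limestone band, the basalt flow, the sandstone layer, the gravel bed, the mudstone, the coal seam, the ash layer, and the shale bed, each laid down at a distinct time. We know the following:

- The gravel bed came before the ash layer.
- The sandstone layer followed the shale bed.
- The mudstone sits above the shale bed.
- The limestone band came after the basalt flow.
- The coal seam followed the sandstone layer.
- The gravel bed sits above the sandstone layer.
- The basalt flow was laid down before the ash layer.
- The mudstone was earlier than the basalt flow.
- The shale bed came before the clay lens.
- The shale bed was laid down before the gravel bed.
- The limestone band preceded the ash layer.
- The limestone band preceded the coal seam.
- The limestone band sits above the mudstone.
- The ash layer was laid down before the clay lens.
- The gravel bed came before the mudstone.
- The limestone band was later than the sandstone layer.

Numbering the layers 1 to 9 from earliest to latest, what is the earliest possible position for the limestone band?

The basalt flow, the gravel bed, the mudstone, the sandstone layer, and the shale bed must all come before the limestone band — 5 forced predecessors.
Nothing else is forced ahead of the limestone band, so its earliest slot is position 5 + 1 = 6.

6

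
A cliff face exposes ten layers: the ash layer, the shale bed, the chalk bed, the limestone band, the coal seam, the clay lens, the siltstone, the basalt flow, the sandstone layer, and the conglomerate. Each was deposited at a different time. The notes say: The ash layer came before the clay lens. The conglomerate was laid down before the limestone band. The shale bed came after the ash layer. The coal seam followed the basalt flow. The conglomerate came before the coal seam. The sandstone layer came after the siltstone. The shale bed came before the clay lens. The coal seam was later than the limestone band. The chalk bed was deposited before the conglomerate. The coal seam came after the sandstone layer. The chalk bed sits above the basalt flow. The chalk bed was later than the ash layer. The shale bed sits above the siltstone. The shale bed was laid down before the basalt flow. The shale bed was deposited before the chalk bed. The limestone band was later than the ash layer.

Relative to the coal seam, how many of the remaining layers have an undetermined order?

1

Forced before the coal seam: the ash layer, the basalt flow, the chalk bed, the conglomerate, the limestone band, the sandstone layer, the shale bed, and the siltstone.
That leaves the clay lens with no forced order relative to the coal seam — 1.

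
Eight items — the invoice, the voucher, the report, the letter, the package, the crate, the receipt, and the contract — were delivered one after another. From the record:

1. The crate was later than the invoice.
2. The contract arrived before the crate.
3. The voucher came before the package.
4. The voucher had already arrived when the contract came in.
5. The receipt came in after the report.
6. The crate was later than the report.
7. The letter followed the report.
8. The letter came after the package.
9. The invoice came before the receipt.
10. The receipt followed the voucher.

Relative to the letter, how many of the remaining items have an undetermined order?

Forced before the letter: the package, the report, and the voucher.
That leaves the contract, the crate, the invoice, and the receipt with no forced order relative to the letter — 4.

4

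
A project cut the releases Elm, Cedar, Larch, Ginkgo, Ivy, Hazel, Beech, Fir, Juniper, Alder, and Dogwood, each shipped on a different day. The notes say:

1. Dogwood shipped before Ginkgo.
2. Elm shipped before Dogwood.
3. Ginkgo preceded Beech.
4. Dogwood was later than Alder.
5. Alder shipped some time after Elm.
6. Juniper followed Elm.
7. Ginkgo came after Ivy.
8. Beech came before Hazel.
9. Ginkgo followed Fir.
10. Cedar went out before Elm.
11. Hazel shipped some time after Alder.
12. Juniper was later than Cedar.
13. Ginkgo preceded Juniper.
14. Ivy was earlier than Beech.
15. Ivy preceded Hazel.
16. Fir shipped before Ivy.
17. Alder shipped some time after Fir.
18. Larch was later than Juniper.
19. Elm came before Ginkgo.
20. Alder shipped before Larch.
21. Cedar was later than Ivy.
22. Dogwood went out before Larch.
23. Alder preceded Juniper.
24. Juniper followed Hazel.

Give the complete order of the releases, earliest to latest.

The constraints fix every adjacent pair, so only one ordering works:
Fir → Ivy → Cedar → Elm → Alder → Dogwood → Ginkgo → Beech → Hazel → Juniper → Larch.

Fir, Ivy, Cedar, Elm, Alder, Dogwood, Ginkgo, Beech, Hazel, Juniper, Larch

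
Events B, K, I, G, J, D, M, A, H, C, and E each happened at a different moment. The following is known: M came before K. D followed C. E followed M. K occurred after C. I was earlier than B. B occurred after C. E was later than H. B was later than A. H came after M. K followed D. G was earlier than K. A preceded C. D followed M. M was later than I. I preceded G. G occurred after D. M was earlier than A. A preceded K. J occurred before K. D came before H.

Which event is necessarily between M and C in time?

Tracing the constraints gives M → A → C, so A sits after M and before C.
No other event is forced both after M and before C.

A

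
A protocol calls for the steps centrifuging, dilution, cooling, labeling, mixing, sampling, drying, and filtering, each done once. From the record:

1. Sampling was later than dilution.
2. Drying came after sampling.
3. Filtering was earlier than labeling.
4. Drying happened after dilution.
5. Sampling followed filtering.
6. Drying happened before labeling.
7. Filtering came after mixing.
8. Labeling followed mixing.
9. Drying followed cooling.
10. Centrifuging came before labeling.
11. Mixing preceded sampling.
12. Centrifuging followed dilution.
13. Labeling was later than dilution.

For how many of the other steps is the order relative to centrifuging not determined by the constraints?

Forced before centrifuging: dilution; forced after centrifuging: labeling.
That leaves cooling, drying, filtering, mixing, and sampling with no forced order relative to centrifuging — 5.

5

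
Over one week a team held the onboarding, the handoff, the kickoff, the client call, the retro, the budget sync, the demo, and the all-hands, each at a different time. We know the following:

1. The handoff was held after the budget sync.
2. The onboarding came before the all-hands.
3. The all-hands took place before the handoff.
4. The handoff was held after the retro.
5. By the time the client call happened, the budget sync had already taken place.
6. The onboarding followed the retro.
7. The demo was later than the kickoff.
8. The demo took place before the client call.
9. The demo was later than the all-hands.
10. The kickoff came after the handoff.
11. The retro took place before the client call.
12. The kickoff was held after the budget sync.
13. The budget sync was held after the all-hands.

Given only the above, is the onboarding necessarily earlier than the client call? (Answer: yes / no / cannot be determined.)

Chain the constraints: the onboarding → the all-hands → the budget sync → the client call. Each link is directly stated, so the onboarding comes before the client call.

yes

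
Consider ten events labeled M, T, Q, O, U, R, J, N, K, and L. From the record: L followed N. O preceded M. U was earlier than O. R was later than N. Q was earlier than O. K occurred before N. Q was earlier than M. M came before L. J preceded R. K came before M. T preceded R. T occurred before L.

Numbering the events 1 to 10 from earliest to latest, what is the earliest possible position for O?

3

Q and U must both come before O — 2 forced predecessors.
Nothing else is forced ahead of O, so its earliest slot is position 2 + 1 = 3.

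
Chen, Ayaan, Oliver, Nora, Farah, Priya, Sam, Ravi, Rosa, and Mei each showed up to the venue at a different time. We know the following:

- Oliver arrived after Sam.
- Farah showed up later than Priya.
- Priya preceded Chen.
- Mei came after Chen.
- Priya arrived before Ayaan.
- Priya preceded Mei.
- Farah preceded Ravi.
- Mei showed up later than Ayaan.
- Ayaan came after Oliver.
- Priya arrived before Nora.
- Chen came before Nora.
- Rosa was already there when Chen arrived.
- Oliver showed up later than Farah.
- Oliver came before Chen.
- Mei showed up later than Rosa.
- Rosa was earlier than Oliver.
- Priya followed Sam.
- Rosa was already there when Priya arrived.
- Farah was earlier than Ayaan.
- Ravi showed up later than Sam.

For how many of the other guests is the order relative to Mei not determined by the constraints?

Forced before Mei: Ayaan, Chen, Farah, Oliver, Priya, Rosa, and Sam.
That leaves Nora and Ravi with no forced order relative to Mei — 2.

2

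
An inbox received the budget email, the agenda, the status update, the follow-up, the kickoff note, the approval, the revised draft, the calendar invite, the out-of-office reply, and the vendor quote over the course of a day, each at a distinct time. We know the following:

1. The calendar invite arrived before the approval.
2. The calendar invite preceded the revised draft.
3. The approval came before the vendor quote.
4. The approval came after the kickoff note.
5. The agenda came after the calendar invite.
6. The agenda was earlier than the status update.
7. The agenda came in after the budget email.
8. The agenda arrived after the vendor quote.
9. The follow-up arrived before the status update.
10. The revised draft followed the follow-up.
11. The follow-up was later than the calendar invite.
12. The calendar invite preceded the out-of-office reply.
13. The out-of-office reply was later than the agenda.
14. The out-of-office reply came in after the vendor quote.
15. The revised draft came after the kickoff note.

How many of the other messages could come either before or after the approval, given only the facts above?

3

Forced before the approval: the calendar invite and the kickoff note; forced after the approval: the agenda, the out-of-office reply, the status update, and the vendor quote.
That leaves the budget email, the follow-up, and the revised draft with no forced order relative to the approval — 3.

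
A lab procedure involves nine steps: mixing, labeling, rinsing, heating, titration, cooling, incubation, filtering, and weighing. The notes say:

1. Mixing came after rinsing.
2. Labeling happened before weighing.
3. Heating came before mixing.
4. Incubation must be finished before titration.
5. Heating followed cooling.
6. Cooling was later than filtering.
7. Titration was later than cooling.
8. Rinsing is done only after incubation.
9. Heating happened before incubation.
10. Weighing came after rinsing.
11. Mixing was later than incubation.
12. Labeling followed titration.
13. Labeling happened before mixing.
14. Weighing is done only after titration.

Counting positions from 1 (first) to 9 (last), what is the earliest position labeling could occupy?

Cooling, filtering, heating, incubation, and titration must all come before labeling — 5 forced predecessors.
Nothing else is forced ahead of labeling, so its earliest slot is position 5 + 1 = 6.

6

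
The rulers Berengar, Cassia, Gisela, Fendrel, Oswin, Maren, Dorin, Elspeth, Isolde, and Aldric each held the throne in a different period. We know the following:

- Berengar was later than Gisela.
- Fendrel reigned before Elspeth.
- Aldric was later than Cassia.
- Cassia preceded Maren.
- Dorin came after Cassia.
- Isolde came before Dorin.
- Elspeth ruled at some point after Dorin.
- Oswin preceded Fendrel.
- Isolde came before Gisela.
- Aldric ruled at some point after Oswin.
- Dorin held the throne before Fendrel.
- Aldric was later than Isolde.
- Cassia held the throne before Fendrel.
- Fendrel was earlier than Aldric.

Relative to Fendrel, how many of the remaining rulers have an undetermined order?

Forced before Fendrel: Cassia, Dorin, Isolde, and Oswin; forced after Fendrel: Aldric and Elspeth.
That leaves Berengar, Gisela, and Maren with no forced order relative to Fendrel — 3.

3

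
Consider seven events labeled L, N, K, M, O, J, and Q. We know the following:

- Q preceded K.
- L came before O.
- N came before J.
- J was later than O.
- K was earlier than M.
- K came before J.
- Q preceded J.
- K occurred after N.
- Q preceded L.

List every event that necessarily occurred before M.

Directly stated before M: K.
N reaches M via N → K → M.
Q reaches M via Q → K → M.

K, N, Q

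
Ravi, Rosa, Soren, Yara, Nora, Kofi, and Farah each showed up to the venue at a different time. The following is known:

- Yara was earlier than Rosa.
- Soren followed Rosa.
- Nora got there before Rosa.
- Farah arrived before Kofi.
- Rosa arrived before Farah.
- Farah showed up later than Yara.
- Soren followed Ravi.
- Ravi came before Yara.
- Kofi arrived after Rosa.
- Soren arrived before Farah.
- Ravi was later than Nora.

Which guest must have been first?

Nora has a chain of constraints placing them before every other guest, so Nora must be first.

Nora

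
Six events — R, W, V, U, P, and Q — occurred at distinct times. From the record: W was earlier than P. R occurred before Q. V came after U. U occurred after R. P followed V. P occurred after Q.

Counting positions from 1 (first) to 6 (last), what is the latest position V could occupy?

5

V must come before P — 1 event forced after it.
Everything else can be placed before V in some valid order, so V can sit as late as position 6 − 1 = 5.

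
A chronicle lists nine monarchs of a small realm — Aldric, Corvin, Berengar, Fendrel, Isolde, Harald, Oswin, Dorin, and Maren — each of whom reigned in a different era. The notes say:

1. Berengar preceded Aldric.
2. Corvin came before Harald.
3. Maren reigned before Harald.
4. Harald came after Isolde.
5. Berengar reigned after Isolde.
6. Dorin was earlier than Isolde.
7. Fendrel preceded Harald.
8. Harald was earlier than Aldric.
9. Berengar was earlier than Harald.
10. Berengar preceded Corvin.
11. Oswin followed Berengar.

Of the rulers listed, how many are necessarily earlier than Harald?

6

Directly stated before Harald: Berengar, Corvin, Fendrel, Isolde, and Maren.
Dorin reaches Harald via Dorin → Isolde → Harald.
That's Berengar, Corvin, Dorin, Fendrel, Isolde, and Maren — 6 in all.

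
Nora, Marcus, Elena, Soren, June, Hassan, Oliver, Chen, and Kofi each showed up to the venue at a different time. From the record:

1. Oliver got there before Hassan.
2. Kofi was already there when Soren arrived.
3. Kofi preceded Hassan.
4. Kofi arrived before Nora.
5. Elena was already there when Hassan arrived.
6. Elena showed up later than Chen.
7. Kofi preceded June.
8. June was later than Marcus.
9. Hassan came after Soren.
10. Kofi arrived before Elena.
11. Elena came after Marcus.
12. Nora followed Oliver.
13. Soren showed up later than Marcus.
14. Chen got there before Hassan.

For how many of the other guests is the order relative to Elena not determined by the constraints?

Forced before Elena: Chen, Kofi, and Marcus; forced after Elena: Hassan.
That leaves June, Nora, Oliver, and Soren with no forced order relative to Elena — 4.

4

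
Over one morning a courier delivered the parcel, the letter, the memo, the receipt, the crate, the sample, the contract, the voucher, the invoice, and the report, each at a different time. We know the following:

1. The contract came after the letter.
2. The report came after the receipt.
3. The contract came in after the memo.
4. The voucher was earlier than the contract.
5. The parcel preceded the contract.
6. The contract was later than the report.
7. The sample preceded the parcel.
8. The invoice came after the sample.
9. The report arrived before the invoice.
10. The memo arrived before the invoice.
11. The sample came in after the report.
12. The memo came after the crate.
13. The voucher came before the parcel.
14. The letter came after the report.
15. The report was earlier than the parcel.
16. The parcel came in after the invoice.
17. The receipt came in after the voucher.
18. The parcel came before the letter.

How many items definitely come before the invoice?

6

Directly stated before the invoice: the memo, the report, and the sample.
The crate reaches the invoice via the crate → the memo → the invoice.
The receipt reaches the invoice via the receipt → the report → the invoice.
The voucher reaches the invoice via the voucher → the receipt → the report → the invoice.
No chain forces the parcel (or any of the others) ahead of the invoice.
That's the crate, the memo, the receipt, the report, the sample, and the voucher — 6 in all.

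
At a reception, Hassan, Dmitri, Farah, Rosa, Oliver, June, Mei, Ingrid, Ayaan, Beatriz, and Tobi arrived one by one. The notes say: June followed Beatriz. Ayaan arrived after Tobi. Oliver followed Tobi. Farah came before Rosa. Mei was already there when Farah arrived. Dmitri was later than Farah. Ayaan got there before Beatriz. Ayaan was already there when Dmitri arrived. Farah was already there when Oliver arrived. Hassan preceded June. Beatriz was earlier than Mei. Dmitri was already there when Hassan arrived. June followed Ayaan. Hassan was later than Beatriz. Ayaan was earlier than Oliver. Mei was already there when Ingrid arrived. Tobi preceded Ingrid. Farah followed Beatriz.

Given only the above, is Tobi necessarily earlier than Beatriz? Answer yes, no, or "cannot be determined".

yes

Chain the constraints: Tobi → Ayaan → Beatriz. Each link is directly stated, so Tobi comes before Beatriz.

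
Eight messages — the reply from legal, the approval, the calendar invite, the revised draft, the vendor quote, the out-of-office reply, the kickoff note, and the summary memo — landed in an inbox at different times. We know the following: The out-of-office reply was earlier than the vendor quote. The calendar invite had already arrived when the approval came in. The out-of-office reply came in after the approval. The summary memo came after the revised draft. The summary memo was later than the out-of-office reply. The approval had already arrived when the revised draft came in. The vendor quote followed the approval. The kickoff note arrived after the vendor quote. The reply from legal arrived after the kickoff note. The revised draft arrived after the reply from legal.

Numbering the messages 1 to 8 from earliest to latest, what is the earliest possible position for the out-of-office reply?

The approval and the calendar invite must both come before the out-of-office reply — 2 forced predecessors.
Nothing else is forced ahead of the out-of-office reply, so its earliest slot is position 2 + 1 = 3.

3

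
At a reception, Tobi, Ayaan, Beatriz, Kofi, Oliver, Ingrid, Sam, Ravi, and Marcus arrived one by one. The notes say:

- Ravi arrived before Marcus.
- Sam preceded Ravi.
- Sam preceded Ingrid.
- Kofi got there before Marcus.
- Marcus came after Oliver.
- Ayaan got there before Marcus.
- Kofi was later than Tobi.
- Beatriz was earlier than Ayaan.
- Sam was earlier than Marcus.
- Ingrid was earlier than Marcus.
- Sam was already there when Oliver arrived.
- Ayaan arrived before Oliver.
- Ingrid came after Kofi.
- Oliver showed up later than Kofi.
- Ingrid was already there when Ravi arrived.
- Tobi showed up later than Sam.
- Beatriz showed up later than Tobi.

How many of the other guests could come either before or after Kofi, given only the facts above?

Forced before Kofi: Sam and Tobi; forced after Kofi: Ingrid, Marcus, Oliver, and Ravi.
That leaves Ayaan and Beatriz with no forced order relative to Kofi — 2.

2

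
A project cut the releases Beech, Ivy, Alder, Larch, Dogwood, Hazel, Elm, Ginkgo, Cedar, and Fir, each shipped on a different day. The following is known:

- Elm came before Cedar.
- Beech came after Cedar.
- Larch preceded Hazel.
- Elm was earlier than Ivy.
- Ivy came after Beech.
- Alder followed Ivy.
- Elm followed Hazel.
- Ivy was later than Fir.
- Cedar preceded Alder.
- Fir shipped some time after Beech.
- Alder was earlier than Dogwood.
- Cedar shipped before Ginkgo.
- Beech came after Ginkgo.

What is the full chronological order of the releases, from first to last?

The constraints fix every adjacent pair, so only one ordering works:
Larch → Hazel → Elm → Cedar → Ginkgo → Beech → Fir → Ivy → Alder → Dogwood.

Larch, Hazel, Elm, Cedar, Ginkgo, Beech, Fir, Ivy, Alder, Dogwood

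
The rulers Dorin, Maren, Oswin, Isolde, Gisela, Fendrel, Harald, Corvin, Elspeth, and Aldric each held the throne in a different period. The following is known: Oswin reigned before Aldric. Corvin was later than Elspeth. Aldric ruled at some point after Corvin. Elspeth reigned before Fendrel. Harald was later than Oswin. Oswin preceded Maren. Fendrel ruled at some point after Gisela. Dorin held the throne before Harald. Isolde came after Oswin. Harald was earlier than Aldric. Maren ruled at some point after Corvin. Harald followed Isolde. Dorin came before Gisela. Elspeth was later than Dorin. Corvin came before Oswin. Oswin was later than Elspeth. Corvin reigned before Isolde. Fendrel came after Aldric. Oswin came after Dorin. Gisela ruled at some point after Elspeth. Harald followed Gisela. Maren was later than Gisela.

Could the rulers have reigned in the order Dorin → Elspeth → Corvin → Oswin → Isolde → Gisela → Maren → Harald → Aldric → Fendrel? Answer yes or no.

yes

Check each stated constraint against the proposed order — e.g. Dorin is ahead of Harald; Elspeth is ahead of Fendrel. Every pair is in the required order; nothing is violated.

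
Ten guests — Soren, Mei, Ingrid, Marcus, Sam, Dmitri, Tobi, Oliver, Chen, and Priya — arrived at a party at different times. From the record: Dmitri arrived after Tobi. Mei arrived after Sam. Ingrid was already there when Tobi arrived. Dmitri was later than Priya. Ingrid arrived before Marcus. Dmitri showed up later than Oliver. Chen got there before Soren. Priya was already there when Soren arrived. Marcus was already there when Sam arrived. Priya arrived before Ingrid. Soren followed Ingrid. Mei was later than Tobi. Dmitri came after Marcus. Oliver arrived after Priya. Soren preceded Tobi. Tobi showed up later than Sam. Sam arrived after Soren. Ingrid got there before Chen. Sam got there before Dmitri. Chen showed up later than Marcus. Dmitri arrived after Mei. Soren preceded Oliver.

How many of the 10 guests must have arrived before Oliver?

5

Directly stated before Oliver: Priya and Soren.
Chen reaches Oliver via Chen → Soren → Oliver.
Ingrid reaches Oliver via Ingrid → Soren → Oliver.
Marcus reaches Oliver via Marcus → Chen → Soren → Oliver.
No chain forces Sam (or any of the others) ahead of Oliver.
That's Chen, Ingrid, Marcus, Priya, and Soren — 5 in all.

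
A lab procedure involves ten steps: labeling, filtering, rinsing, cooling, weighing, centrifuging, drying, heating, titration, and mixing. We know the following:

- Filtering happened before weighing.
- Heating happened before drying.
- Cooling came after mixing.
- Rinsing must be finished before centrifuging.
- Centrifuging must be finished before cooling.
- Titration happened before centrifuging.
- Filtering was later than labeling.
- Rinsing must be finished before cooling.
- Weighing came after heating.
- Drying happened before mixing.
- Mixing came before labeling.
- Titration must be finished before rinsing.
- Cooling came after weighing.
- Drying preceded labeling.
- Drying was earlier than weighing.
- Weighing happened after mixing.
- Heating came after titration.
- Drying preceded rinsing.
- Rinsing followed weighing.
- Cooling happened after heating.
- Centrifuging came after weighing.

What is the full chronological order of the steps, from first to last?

The constraints fix every adjacent pair, so only one ordering works:
titration → heating → drying → mixing → labeling → filtering → weighing → rinsing → centrifuging → cooling.

titration, heating, drying, mixing, labeling, filtering, weighing, rinsing, centrifuging, cooling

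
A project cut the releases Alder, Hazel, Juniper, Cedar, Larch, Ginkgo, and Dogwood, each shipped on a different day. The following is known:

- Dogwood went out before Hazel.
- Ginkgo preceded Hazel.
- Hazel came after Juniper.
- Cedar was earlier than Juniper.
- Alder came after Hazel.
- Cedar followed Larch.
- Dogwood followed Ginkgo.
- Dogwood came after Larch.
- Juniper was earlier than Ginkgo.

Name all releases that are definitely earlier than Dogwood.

Directly stated before Dogwood: Ginkgo and Larch.
Cedar reaches Dogwood via Cedar → Juniper → Ginkgo → Dogwood.
Juniper reaches Dogwood via Juniper → Ginkgo → Dogwood.
No chain forces Alder (or any of the others) ahead of Dogwood.

Cedar, Ginkgo, Juniper, Larch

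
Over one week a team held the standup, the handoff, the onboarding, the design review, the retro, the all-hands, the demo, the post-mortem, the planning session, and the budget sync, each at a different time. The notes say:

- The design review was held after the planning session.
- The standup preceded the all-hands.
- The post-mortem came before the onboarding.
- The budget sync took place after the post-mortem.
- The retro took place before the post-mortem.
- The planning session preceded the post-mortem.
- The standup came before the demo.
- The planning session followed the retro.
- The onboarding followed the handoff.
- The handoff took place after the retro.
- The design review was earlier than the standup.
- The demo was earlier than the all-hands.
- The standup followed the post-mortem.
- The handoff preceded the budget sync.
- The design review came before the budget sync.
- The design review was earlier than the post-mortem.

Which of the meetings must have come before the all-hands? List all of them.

the demo, the design review, the planning session, the post-mortem, the retro, the standup

Directly stated before the all-hands: the demo and the standup.
The design review reaches the all-hands via the design review → the standup → the all-hands.
The planning session reaches the all-hands via the planning session → the post-mortem → the standup → the all-hands.
The post-mortem reaches the all-hands via the post-mortem → the standup → the all-hands.
Likewise the retro reaches the all-hands by chaining the stated constraints.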